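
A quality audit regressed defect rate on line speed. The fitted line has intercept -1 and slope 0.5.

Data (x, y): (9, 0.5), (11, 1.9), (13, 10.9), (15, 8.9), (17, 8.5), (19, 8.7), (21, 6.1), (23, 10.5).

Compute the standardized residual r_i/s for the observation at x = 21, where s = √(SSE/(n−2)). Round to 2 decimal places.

-1.05

x=9: ŷ = -1 + 0.5·9 = 3.5; r = 0.5 − 3.5 = -3
x=11: ŷ = -1 + 0.5·11 = 4.5; r = 1.9 − 4.5 = -2.6
x=13: ŷ = -1 + 0.5·13 = 5.5; r = 10.9 − 5.5 = 5.4
x=15: ŷ = -1 + 0.5·15 = 6.5; r = 8.9 − 6.5 = 2.4
x=17: ŷ = -1 + 0.5·17 = 7.5; r = 8.5 − 7.5 = 1
x=19: ŷ = -1 + 0.5·19 = 8.5; r = 8.7 − 8.5 = 0.2
x=21: ŷ = -1 + 0.5·21 = 9.5; r = 6.1 − 9.5 = -3.4
x=23: ŷ = -1 + 0.5·23 = 10.5; r = 10.5 − 10.5 = 0
SSE = 9 + 6.76 + 29.16 + 5.76 + 1 + 0.04 + 11.56 + 0 = 63.28
s = √(63.28/6) = 3.24756
r/s = -3.4 / 3.24756 = -1.05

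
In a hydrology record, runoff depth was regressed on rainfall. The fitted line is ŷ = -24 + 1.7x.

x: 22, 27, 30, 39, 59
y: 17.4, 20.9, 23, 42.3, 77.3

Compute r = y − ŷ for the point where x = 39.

ŷ = -24 + 1.7·39 = 42.3
r = 42.3 − 42.3 = 0

r = 0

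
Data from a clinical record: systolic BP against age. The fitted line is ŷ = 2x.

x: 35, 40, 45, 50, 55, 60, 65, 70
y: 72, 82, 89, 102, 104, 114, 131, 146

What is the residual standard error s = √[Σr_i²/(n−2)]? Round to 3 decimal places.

s = 4.509

x=35: ŷ = 2·35 = 70; r = 72 − 70 = 2
x=40: ŷ = 2·40 = 80; r = 82 − 80 = 2
x=45: ŷ = 2·45 = 90; r = 89 − 90 = -1
x=50: ŷ = 2·50 = 100; r = 102 − 100 = 2
x=55: ŷ = 2·55 = 110; r = 104 − 110 = -6
x=60: ŷ = 2·60 = 120; r = 114 − 120 = -6
x=65: ŷ = 2·65 = 130; r = 131 − 130 = 1
x=70: ŷ = 2·70 = 140; r = 146 − 140 = 6
SSE = 4 + 4 + 1 + 4 + 36 + 36 + 1 + 36 = 122
s = √(122/6) = √20.3333 ≈ 4.509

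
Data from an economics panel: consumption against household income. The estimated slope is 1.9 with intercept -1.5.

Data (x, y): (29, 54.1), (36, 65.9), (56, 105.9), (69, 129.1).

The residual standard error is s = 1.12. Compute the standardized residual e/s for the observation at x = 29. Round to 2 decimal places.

0.45

ŷ = -1.5 + 1.9·29 = 53.6
e = 54.1 − 53.6 = 0.5
e/s = 0.5 / 1.12 = 0.45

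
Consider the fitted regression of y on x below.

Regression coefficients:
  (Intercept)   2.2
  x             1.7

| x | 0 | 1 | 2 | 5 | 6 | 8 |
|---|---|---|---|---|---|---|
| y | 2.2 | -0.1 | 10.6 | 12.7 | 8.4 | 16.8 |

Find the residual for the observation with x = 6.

r = -4

ŷ = 2.2 + 1.7·6 = 12.4
r = 8.4 − 12.4 = -4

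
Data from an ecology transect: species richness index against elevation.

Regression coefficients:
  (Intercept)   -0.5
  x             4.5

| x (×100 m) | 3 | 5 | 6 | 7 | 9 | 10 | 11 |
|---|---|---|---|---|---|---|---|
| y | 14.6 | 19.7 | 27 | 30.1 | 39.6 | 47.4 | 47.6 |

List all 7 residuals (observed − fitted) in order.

1.6, -2.3, 0.5, -0.9, -0.4, 2.9, -1.4

x=3: ŷ = -0.5 + 4.5·3 = 13; e = 14.6 − 13 = 1.6
x=5: ŷ = -0.5 + 4.5·5 = 22; e = 19.7 − 22 = -2.3
x=6: ŷ = -0.5 + 4.5·6 = 26.5; e = 27 − 26.5 = 0.5
x=7: ŷ = -0.5 + 4.5·7 = 31; e = 30.1 − 31 = -0.9
x=9: ŷ = -0.5 + 4.5·9 = 40; e = 39.6 − 40 = -0.4
x=10: ŷ = -0.5 + 4.5·10 = 44.5; e = 47.4 − 44.5 = 2.9
x=11: ŷ = -0.5 + 4.5·11 = 49; e = 47.6 − 49 = -1.4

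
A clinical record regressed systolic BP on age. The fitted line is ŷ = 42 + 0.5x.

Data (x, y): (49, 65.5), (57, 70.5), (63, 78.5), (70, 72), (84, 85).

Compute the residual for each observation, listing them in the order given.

x=49: ŷ = 42 + 0.5·49 = 66.5; r = 65.5 − 66.5 = -1
x=57: ŷ = 42 + 0.5·57 = 70.5; r = 70.5 − 70.5 = 0
x=63: ŷ = 42 + 0.5·63 = 73.5; r = 78.5 − 73.5 = 5
x=70: ŷ = 42 + 0.5·70 = 77; r = 72 − 77 = -5
x=84: ŷ = 42 + 0.5·84 = 84; r = 85 − 84 = 1

-1, 0, 5, -5, 1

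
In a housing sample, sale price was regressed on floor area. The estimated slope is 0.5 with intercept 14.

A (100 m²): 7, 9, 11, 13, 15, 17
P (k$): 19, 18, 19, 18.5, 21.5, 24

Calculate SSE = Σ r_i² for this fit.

A=7: ŷ = 14 + 0.5·7 = 17.5; r = 19 − 17.5 = 1.5
A=9: ŷ = 14 + 0.5·9 = 18.5; r = 18 − 18.5 = -0.5
A=11: ŷ = 14 + 0.5·11 = 19.5; r = 19 − 19.5 = -0.5
A=13: ŷ = 14 + 0.5·13 = 20.5; r = 18.5 − 20.5 = -2
A=15: ŷ = 14 + 0.5·15 = 21.5; r = 21.5 − 21.5 = 0
A=17: ŷ = 14 + 0.5·17 = 22.5; r = 24 − 22.5 = 1.5
SSE = 2.25 + 0.25 + 0.25 + 4 + 0 + 2.25 = 9

SSE = 9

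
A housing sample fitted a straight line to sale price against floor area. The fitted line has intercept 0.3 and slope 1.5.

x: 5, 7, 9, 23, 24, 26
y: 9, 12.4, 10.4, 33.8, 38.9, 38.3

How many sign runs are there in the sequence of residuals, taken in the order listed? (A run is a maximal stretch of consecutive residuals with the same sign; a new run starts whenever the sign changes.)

x=5: ŷ = 0.3 + 1.5·5 = 7.8; r = 9 − 7.8 = 1.2
x=7: ŷ = 0.3 + 1.5·7 = 10.8; r = 12.4 − 10.8 = 1.6
x=9: ŷ = 0.3 + 1.5·9 = 13.8; r = 10.4 − 13.8 = -3.4
x=23: ŷ = 0.3 + 1.5·23 = 34.8; r = 33.8 − 34.8 = -1
x=24: ŷ = 0.3 + 1.5·24 = 36.3; r = 38.9 − 36.3 = 2.6
x=26: ŷ = 0.3 + 1.5·26 = 39.3; r = 38.3 − 39.3 = -1
Signs: + + − − + −
Runs: +×2, −×2, +×1, −×1 → 4

4 runs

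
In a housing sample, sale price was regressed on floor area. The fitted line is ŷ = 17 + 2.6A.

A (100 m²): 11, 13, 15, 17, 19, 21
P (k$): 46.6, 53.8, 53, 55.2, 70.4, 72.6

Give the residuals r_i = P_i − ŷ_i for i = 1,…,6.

1, 3, -3, -6, 4, 1

A=11: ŷ = 17 + 2.6·11 = 45.6; r = 46.6 − 45.6 = 1
A=13: ŷ = 17 + 2.6·13 = 50.8; r = 53.8 − 50.8 = 3
A=15: ŷ = 17 + 2.6·15 = 56; r = 53 − 56 = -3
A=17: ŷ = 17 + 2.6·17 = 61.2; r = 55.2 − 61.2 = -6
A=19: ŷ = 17 + 2.6·19 = 66.4; r = 70.4 − 66.4 = 4
A=21: ŷ = 17 + 2.6·21 = 71.6; r = 72.6 − 71.6 = 1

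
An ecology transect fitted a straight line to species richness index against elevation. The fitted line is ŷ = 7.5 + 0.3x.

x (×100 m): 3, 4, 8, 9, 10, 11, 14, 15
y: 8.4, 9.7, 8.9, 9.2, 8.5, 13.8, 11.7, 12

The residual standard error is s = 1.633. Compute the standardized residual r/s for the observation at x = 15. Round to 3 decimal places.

ŷ = 7.5 + 0.3·15 = 12
r = 12 − 12 = 0
r/s = 0 / 1.633 = 0.000

0.000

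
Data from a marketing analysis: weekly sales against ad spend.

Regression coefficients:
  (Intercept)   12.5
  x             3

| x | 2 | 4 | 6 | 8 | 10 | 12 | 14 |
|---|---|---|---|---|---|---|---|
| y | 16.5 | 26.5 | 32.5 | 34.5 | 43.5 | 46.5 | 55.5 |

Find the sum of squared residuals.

SSE = 22

x=2: ŷ = 12.5 + 3·2 = 18.5; r = 16.5 − 18.5 = -2
x=4: ŷ = 12.5 + 3·4 = 24.5; r = 26.5 − 24.5 = 2
x=6: ŷ = 12.5 + 3·6 = 30.5; r = 32.5 − 30.5 = 2
x=8: ŷ = 12.5 + 3·8 = 36.5; r = 34.5 − 36.5 = -2
x=10: ŷ = 12.5 + 3·10 = 42.5; r = 43.5 − 42.5 = 1
x=12: ŷ = 12.5 + 3·12 = 48.5; r = 46.5 − 48.5 = -2
x=14: ŷ = 12.5 + 3·14 = 54.5; r = 55.5 − 54.5 = 1
SSE = 4 + 4 + 4 + 4 + 1 + 4 + 1 = 22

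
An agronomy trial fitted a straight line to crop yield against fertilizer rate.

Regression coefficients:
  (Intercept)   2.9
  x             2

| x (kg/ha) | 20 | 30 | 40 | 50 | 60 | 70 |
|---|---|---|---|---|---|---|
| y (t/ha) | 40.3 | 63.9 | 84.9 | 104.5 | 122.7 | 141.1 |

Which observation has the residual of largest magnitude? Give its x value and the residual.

x = 20, r = -2.6

x=20: ŷ = 2.9 + 2·20 = 42.9; r = 40.3 − 42.9 = -2.6
x=30: ŷ = 2.9 + 2·30 = 62.9; r = 63.9 − 62.9 = 1
x=40: ŷ = 2.9 + 2·40 = 82.9; r = 84.9 − 82.9 = 2
x=50: ŷ = 2.9 + 2·50 = 102.9; r = 104.5 − 102.9 = 1.6
x=60: ŷ = 2.9 + 2·60 = 122.9; r = 122.7 − 122.9 = -0.2
x=70: ŷ = 2.9 + 2·70 = 142.9; r = 141.1 − 142.9 = -1.8
Largest |r| is 2.6 at x = 20, residual -2.6.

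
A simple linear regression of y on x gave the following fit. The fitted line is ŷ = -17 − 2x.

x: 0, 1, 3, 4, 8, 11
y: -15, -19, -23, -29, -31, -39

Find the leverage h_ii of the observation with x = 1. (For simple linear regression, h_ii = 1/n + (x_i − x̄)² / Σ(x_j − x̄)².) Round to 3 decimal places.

h = 0.304

x̄ = (0 + 1 + 3 + 4 + 8 + 11)/6 = 4.5
Σ(x − x̄)² = 20.25 + 12.25 + 2.25 + 0.25 + 12.25 + 42.25 = 89.5
h = 1/6 + (-3.5)²/89.5 = 0.166667 + 0.136872 = 0.304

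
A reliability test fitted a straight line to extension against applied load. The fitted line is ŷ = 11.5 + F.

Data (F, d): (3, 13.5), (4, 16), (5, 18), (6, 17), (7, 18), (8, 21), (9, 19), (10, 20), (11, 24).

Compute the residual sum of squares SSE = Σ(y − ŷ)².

SSE = 13

F=3: ŷ = 11.5 + 3 = 14.5; r = 13.5 − 14.5 = -1
F=4: ŷ = 11.5 + 4 = 15.5; r = 16 − 15.5 = 0.5
F=5: ŷ = 11.5 + 5 = 16.5; r = 18 − 16.5 = 1.5
F=6: ŷ = 11.5 + 6 = 17.5; r = 17 − 17.5 = -0.5
F=7: ŷ = 11.5 + 7 = 18.5; r = 18 − 18.5 = -0.5
F=8: ŷ = 11.5 + 8 = 19.5; r = 21 − 19.5 = 1.5
F=9: ŷ = 11.5 + 9 = 20.5; r = 19 − 20.5 = -1.5
F=10: ŷ = 11.5 + 10 = 21.5; r = 20 − 21.5 = -1.5
F=11: ŷ = 11.5 + 11 = 22.5; r = 24 − 22.5 = 1.5
SSE = 1 + 0.25 + 2.25 + 0.25 + 0.25 + 2.25 + 2.25 + 2.25 + 2.25 = 13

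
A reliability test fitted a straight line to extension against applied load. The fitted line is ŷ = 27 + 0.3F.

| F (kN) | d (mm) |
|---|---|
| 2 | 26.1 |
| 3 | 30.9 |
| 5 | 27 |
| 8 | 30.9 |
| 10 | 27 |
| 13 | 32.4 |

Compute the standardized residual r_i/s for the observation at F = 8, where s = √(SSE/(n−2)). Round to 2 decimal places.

0.58

F=2: ŷ = 27 + 0.3·2 = 27.6; r = 26.1 − 27.6 = -1.5
F=3: ŷ = 27 + 0.3·3 = 27.9; r = 30.9 − 27.9 = 3
F=5: ŷ = 27 + 0.3·5 = 28.5; r = 27 − 28.5 = -1.5
F=8: ŷ = 27 + 0.3·8 = 29.4; r = 30.9 − 29.4 = 1.5
F=10: ŷ = 27 + 0.3·10 = 30; r = 27 − 30 = -3
F=13: ŷ = 27 + 0.3·13 = 30.9; r = 32.4 − 30.9 = 1.5
SSE = 2.25 + 9 + 2.25 + 2.25 + 9 + 2.25 = 27
s = √(27/4) = 2.59808
r/s = 1.5 / 2.59808 = 0.58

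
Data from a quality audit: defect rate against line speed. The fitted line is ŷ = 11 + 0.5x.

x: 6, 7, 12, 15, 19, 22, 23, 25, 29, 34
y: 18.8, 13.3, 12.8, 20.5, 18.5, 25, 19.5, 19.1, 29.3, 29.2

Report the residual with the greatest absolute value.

r = 4.8

x=6: ŷ = 11 + 0.5·6 = 14; r = 18.8 − 14 = 4.8
x=7: ŷ = 11 + 0.5·7 = 14.5; r = 13.3 − 14.5 = -1.2
x=12: ŷ = 11 + 0.5·12 = 17; r = 12.8 − 17 = -4.2
x=15: ŷ = 11 + 0.5·15 = 18.5; r = 20.5 − 18.5 = 2
x=19: ŷ = 11 + 0.5·19 = 20.5; r = 18.5 − 20.5 = -2
x=22: ŷ = 11 + 0.5·22 = 22; r = 25 − 22 = 3
x=23: ŷ = 11 + 0.5·23 = 22.5; r = 19.5 − 22.5 = -3
x=25: ŷ = 11 + 0.5·25 = 23.5; r = 19.1 − 23.5 = -4.4
x=29: ŷ = 11 + 0.5·29 = 25.5; r = 29.3 − 25.5 = 3.8
x=34: ŷ = 11 + 0.5·34 = 28; r = 29.2 − 28 = 1.2
Largest |r| is 4.8 at x = 6, residual 4.8.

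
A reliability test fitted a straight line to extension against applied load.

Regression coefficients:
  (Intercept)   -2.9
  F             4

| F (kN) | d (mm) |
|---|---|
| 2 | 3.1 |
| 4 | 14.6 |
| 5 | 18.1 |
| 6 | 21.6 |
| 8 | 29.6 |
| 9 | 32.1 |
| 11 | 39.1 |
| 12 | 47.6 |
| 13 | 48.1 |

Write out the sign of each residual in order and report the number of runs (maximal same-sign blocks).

F=2: ŷ = -2.9 + 4·2 = 5.1; e = 3.1 − 5.1 = -2
F=4: ŷ = -2.9 + 4·4 = 13.1; e = 14.6 − 13.1 = 1.5
F=5: ŷ = -2.9 + 4·5 = 17.1; e = 18.1 − 17.1 = 1
F=6: ŷ = -2.9 + 4·6 = 21.1; e = 21.6 − 21.1 = 0.5
F=8: ŷ = -2.9 + 4·8 = 29.1; e = 29.6 − 29.1 = 0.5
F=9: ŷ = -2.9 + 4·9 = 33.1; e = 32.1 − 33.1 = -1
F=11: ŷ = -2.9 + 4·11 = 41.1; e = 39.1 − 41.1 = -2
F=12: ŷ = -2.9 + 4·12 = 45.1; e = 47.6 − 45.1 = 2.5
F=13: ŷ = -2.9 + 4·13 = 49.1; e = 48.1 − 49.1 = -1
Signs: − + + + + − − + −
Runs: −×1, +×4, −×2, +×1, −×1 → 5

5 runs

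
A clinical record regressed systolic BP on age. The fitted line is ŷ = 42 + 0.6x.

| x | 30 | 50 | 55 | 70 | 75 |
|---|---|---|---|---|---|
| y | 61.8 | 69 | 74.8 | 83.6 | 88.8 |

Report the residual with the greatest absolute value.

e = -3

x=30: ŷ = 42 + 0.6·30 = 60; e = 61.8 − 60 = 1.8
x=50: ŷ = 42 + 0.6·50 = 72; e = 69 − 72 = -3
x=55: ŷ = 42 + 0.6·55 = 75; e = 74.8 − 75 = -0.2
x=70: ŷ = 42 + 0.6·70 = 84; e = 83.6 − 84 = -0.4
x=75: ŷ = 42 + 0.6·75 = 87; e = 88.8 − 87 = 1.8
Largest |e| is 3 at x = 50, residual -3.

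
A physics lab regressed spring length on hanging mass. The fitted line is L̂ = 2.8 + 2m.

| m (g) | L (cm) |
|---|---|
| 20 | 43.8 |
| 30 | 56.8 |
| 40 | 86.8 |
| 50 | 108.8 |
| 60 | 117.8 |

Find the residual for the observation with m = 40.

L̂ = 2.8 + 2·40 = 82.8
e = 86.8 − 82.8 = 4

e = 4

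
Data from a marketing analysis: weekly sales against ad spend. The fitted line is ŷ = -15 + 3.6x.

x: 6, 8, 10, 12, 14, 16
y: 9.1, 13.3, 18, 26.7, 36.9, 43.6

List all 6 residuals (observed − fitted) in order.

x=6: ŷ = -15 + 3.6·6 = 6.6; r = 9.1 − 6.6 = 2.5
x=8: ŷ = -15 + 3.6·8 = 13.8; r = 13.3 − 13.8 = -0.5
x=10: ŷ = -15 + 3.6·10 = 21; r = 18 − 21 = -3
x=12: ŷ = -15 + 3.6·12 = 28.2; r = 26.7 − 28.2 = -1.5
x=14: ŷ = -15 + 3.6·14 = 35.4; r = 36.9 − 35.4 = 1.5
x=16: ŷ = -15 + 3.6·16 = 42.6; r = 43.6 − 42.6 = 1

2.5, -0.5, -3, -1.5, 1.5, 1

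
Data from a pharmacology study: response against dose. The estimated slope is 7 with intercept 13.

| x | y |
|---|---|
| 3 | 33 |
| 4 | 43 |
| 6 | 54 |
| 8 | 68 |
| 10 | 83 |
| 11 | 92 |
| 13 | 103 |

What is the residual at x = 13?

ŷ = 13 + 7·13 = 104
e = 103 − 104 = -1

e = -1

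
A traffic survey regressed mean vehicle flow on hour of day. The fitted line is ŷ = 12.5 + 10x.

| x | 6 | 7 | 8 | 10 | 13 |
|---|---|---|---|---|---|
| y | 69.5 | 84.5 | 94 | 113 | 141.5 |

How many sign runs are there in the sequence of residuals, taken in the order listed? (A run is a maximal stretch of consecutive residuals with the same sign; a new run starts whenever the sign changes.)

3 runs

x=6: ŷ = 12.5 + 10·6 = 72.5; e = 69.5 − 72.5 = -3
x=7: ŷ = 12.5 + 10·7 = 82.5; e = 84.5 − 82.5 = 2
x=8: ŷ = 12.5 + 10·8 = 92.5; e = 94 − 92.5 = 1.5
x=10: ŷ = 12.5 + 10·10 = 112.5; e = 113 − 112.5 = 0.5
x=13: ŷ = 12.5 + 10·13 = 142.5; e = 141.5 − 142.5 = -1
Signs: − + + + −
Runs: −×1, +×3, −×1 → 3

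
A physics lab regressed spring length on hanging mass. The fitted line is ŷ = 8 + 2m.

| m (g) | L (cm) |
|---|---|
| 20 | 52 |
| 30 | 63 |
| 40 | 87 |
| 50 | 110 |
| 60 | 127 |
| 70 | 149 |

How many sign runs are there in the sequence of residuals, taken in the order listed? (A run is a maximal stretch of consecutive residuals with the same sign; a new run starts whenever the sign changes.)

m=20: ŷ = 8 + 2·20 = 48; r = 52 − 48 = 4
m=30: ŷ = 8 + 2·30 = 68; r = 63 − 68 = -5
m=40: ŷ = 8 + 2·40 = 88; r = 87 − 88 = -1
m=50: ŷ = 8 + 2·50 = 108; r = 110 − 108 = 2
m=60: ŷ = 8 + 2·60 = 128; r = 127 − 128 = -1
m=70: ŷ = 8 + 2·70 = 148; r = 149 − 148 = 1
Signs: + − − + − +
Runs: +×1, −×2, +×1, −×1, +×1 → 5

5 runs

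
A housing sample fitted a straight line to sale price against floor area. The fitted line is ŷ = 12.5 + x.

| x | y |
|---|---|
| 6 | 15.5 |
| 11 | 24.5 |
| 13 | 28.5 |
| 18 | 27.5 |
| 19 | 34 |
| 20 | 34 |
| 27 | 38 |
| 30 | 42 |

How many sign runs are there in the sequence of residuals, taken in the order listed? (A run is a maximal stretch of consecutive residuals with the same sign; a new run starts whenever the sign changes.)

5 runs

x=6: ŷ = 12.5 + 6 = 18.5; e = 15.5 − 18.5 = -3
x=11: ŷ = 12.5 + 11 = 23.5; e = 24.5 − 23.5 = 1
x=13: ŷ = 12.5 + 13 = 25.5; e = 28.5 − 25.5 = 3
x=18: ŷ = 12.5 + 18 = 30.5; e = 27.5 − 30.5 = -3
x=19: ŷ = 12.5 + 19 = 31.5; e = 34 − 31.5 = 2.5
x=20: ŷ = 12.5 + 20 = 32.5; e = 34 − 32.5 = 1.5
x=27: ŷ = 12.5 + 27 = 39.5; e = 38 − 39.5 = -1.5
x=30: ŷ = 12.5 + 30 = 42.5; e = 42 − 42.5 = -0.5
Signs: − + + − + + − −
Runs: −×1, +×2, −×1, +×2, −×2 → 5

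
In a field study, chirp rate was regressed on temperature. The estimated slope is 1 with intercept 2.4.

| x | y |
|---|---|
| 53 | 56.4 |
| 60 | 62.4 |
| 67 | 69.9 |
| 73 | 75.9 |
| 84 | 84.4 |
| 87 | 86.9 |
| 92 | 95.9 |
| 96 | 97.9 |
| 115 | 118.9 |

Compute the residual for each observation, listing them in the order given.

x=53: ŷ = 2.4 + 53 = 55.4; e = 56.4 − 55.4 = 1
x=60: ŷ = 2.4 + 60 = 62.4; e = 62.4 − 62.4 = 0
x=67: ŷ = 2.4 + 67 = 69.4; e = 69.9 − 69.4 = 0.5
x=73: ŷ = 2.4 + 73 = 75.4; e = 75.9 − 75.4 = 0.5
x=84: ŷ = 2.4 + 84 = 86.4; e = 84.4 − 86.4 = -2
x=87: ŷ = 2.4 + 87 = 89.4; e = 86.9 − 89.4 = -2.5
x=92: ŷ = 2.4 + 92 = 94.4; e = 95.9 − 94.4 = 1.5
x=96: ŷ = 2.4 + 96 = 98.4; e = 97.9 − 98.4 = -0.5
x=115: ŷ = 2.4 + 115 = 117.4; e = 118.9 − 117.4 = 1.5

1, 0, 0.5, 0.5, -2, -2.5, 1.5, -0.5, 1.5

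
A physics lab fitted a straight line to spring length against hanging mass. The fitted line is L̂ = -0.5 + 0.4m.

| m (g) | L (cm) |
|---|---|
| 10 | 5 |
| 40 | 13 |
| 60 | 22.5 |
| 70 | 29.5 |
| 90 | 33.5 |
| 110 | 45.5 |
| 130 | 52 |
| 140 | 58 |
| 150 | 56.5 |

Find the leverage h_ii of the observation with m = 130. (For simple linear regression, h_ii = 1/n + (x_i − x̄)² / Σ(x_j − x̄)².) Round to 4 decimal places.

h = 0.2035

m̄ = (10 + 40 + 60 + 70 + 90 + 110 + 130 + 140 + 150)/9 = 88.8889
Σ(m − m̄)² = 6223.46 + 2390.12 + 834.568 + 356.79 + 1.23457 + 445.679 + 1690.12 + 2612.35 + 3734.57 = 18288.9
h = 1/9 + (41.1111)²/18288.9 = 0.111111 + 0.0924126 = 0.2035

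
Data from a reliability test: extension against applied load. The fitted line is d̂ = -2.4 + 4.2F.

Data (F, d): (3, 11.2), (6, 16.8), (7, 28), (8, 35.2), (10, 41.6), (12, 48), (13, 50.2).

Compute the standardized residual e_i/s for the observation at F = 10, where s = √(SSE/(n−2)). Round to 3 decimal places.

0.568

F=3: d̂ = -2.4 + 4.2·3 = 10.2; e = 11.2 − 10.2 = 1
F=6: d̂ = -2.4 + 4.2·6 = 22.8; e = 16.8 − 22.8 = -6
F=7: d̂ = -2.4 + 4.2·7 = 27; e = 28 − 27 = 1
F=8: d̂ = -2.4 + 4.2·8 = 31.2; e = 35.2 − 31.2 = 4
F=10: d̂ = -2.4 + 4.2·10 = 39.6; e = 41.6 − 39.6 = 2
F=12: d̂ = -2.4 + 4.2·12 = 48; e = 48 − 48 = 0
F=13: d̂ = -2.4 + 4.2·13 = 52.2; e = 50.2 − 52.2 = -2
SSE = 1 + 36 + 1 + 16 + 4 + 0 + 4 = 62
s = √(62/5) = 3.52136
e/s = 2 / 3.52136 = 0.568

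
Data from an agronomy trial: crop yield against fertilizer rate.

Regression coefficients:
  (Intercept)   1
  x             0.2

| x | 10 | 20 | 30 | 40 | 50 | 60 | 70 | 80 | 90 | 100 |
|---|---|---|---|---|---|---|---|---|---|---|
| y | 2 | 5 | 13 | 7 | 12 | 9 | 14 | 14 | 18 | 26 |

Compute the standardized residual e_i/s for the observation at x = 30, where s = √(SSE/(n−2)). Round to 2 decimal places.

1.75

x=10: ŷ = 1 + 0.2·10 = 3; e = 2 − 3 = -1
x=20: ŷ = 1 + 0.2·20 = 5; e = 5 − 5 = 0
x=30: ŷ = 1 + 0.2·30 = 7; e = 13 − 7 = 6
x=40: ŷ = 1 + 0.2·40 = 9; e = 7 − 9 = -2
x=50: ŷ = 1 + 0.2·50 = 11; e = 12 − 11 = 1
x=60: ŷ = 1 + 0.2·60 = 13; e = 9 − 13 = -4
x=70: ŷ = 1 + 0.2·70 = 15; e = 14 − 15 = -1
x=80: ŷ = 1 + 0.2·80 = 17; e = 14 − 17 = -3
x=90: ŷ = 1 + 0.2·90 = 19; e = 18 − 19 = -1
x=100: ŷ = 1 + 0.2·100 = 21; e = 26 − 21 = 5
SSE = 1 + 0 + 36 + 4 + 1 + 16 + 1 + 9 + 1 + 25 = 94
s = √(94/8) = 3.42783
e/s = 6 / 3.42783 = 1.75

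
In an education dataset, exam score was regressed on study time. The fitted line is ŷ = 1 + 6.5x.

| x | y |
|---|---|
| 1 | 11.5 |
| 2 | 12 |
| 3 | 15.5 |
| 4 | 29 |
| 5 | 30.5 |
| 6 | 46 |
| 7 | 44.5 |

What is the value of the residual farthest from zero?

e = 6

x=1: ŷ = 1 + 6.5·1 = 7.5; e = 11.5 − 7.5 = 4
x=2: ŷ = 1 + 6.5·2 = 14; e = 12 − 14 = -2
x=3: ŷ = 1 + 6.5·3 = 20.5; e = 15.5 − 20.5 = -5
x=4: ŷ = 1 + 6.5·4 = 27; e = 29 − 27 = 2
x=5: ŷ = 1 + 6.5·5 = 33.5; e = 30.5 − 33.5 = -3
x=6: ŷ = 1 + 6.5·6 = 40; e = 46 − 40 = 6
x=7: ŷ = 1 + 6.5·7 = 46.5; e = 44.5 − 46.5 = -2
Largest |e| is 6 at x = 6, residual 6.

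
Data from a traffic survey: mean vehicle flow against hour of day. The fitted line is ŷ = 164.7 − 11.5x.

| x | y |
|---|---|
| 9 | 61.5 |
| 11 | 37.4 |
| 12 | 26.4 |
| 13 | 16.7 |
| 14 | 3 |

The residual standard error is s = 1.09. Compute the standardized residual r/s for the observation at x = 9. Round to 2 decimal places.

0.28

ŷ = 164.7 − 11.5·9 = 61.2
r = 61.5 − 61.2 = 0.3
r/s = 0.3 / 1.09 = 0.28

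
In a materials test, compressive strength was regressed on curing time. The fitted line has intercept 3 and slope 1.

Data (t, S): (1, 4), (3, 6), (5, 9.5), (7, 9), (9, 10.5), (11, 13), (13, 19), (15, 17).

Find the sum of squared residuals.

SSE = 16.5

t=1: ŷ = 3 + 1 = 4; r = 4 − 4 = 0
t=3: ŷ = 3 + 3 = 6; r = 6 − 6 = 0
t=5: ŷ = 3 + 5 = 8; r = 9.5 − 8 = 1.5
t=7: ŷ = 3 + 7 = 10; r = 9 − 10 = -1
t=9: ŷ = 3 + 9 = 12; r = 10.5 − 12 = -1.5
t=11: ŷ = 3 + 11 = 14; r = 13 − 14 = -1
t=13: ŷ = 3 + 13 = 16; r = 19 − 16 = 3
t=15: ŷ = 3 + 15 = 18; r = 17 − 18 = -1
SSE = 0 + 0 + 2.25 + 1 + 2.25 + 1 + 9 + 1 = 16.5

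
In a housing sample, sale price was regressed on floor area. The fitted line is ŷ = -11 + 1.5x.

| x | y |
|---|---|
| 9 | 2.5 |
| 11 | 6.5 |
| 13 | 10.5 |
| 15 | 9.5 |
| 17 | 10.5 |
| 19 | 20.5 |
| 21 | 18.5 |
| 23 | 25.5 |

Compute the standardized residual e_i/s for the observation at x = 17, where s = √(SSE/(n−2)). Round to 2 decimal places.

x=9: ŷ = -11 + 1.5·9 = 2.5; e = 2.5 − 2.5 = 0
x=11: ŷ = -11 + 1.5·11 = 5.5; e = 6.5 − 5.5 = 1
x=13: ŷ = -11 + 1.5·13 = 8.5; e = 10.5 − 8.5 = 2
x=15: ŷ = -11 + 1.5·15 = 11.5; e = 9.5 − 11.5 = -2
x=17: ŷ = -11 + 1.5·17 = 14.5; e = 10.5 − 14.5 = -4
x=19: ŷ = -11 + 1.5·19 = 17.5; e = 20.5 − 17.5 = 3
x=21: ŷ = -11 + 1.5·21 = 20.5; e = 18.5 − 20.5 = -2
x=23: ŷ = -11 + 1.5·23 = 23.5; e = 25.5 − 23.5 = 2
SSE = 0 + 1 + 4 + 4 + 16 + 9 + 4 + 4 = 42
s = √(42/6) = 2.64575
e/s = -4 / 2.64575 = -1.51

-1.51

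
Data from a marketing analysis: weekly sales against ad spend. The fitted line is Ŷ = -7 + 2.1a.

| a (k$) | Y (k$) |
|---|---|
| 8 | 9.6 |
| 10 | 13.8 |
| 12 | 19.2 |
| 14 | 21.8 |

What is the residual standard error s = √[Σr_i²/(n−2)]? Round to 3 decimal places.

a=8: Ŷ = -7 + 2.1·8 = 9.8; r = 9.6 − 9.8 = -0.2
a=10: Ŷ = -7 + 2.1·10 = 14; r = 13.8 − 14 = -0.2
a=12: Ŷ = -7 + 2.1·12 = 18.2; r = 19.2 − 18.2 = 1
a=14: Ŷ = -7 + 2.1·14 = 22.4; r = 21.8 − 22.4 = -0.6
SSE = 0.04 + 0.04 + 1 + 0.36 = 1.44
s = √(1.44/2) = √0.72 ≈ 0.849

s = 0.849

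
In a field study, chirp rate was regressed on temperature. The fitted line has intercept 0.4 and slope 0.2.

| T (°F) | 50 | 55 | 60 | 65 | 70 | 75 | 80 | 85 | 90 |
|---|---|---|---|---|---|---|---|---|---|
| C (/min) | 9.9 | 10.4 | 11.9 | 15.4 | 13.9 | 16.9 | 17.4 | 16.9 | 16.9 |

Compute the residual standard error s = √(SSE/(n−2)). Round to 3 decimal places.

s = 1.282

T=50: ŷ = 0.4 + 0.2·50 = 10.4; e = 9.9 − 10.4 = -0.5
T=55: ŷ = 0.4 + 0.2·55 = 11.4; e = 10.4 − 11.4 = -1
T=60: ŷ = 0.4 + 0.2·60 = 12.4; e = 11.9 − 12.4 = -0.5
T=65: ŷ = 0.4 + 0.2·65 = 13.4; e = 15.4 − 13.4 = 2
T=70: ŷ = 0.4 + 0.2·70 = 14.4; e = 13.9 − 14.4 = -0.5
T=75: ŷ = 0.4 + 0.2·75 = 15.4; e = 16.9 − 15.4 = 1.5
T=80: ŷ = 0.4 + 0.2·80 = 16.4; e = 17.4 − 16.4 = 1
T=85: ŷ = 0.4 + 0.2·85 = 17.4; e = 16.9 − 17.4 = -0.5
T=90: ŷ = 0.4 + 0.2·90 = 18.4; e = 16.9 − 18.4 = -1.5
SSE = 0.25 + 1 + 0.25 + 4 + 0.25 + 2.25 + 1 + 0.25 + 2.25 = 11.5
s = √(11.5/7) = √1.64286 ≈ 1.282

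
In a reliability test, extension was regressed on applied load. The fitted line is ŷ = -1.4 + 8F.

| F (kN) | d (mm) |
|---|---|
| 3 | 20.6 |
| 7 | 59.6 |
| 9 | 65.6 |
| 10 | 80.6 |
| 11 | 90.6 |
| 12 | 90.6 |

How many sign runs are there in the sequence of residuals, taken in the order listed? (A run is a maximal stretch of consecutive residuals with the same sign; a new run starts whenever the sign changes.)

5 runs

F=3: ŷ = -1.4 + 8·3 = 22.6; e = 20.6 − 22.6 = -2
F=7: ŷ = -1.4 + 8·7 = 54.6; e = 59.6 − 54.6 = 5
F=9: ŷ = -1.4 + 8·9 = 70.6; e = 65.6 − 70.6 = -5
F=10: ŷ = -1.4 + 8·10 = 78.6; e = 80.6 − 78.6 = 2
F=11: ŷ = -1.4 + 8·11 = 86.6; e = 90.6 − 86.6 = 4
F=12: ŷ = -1.4 + 8·12 = 94.6; e = 90.6 − 94.6 = -4
Signs: − + − + + −
Runs: −×1, +×1, −×1, +×2, −×1 → 5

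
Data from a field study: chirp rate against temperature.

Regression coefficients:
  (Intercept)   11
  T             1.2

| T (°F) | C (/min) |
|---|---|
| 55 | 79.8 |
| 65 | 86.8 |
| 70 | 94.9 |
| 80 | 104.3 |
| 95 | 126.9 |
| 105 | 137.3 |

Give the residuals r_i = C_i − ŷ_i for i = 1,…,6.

T=55: ŷ = 11 + 1.2·55 = 77; r = 79.8 − 77 = 2.8
T=65: ŷ = 11 + 1.2·65 = 89; r = 86.8 − 89 = -2.2
T=70: ŷ = 11 + 1.2·70 = 95; r = 94.9 − 95 = -0.1
T=80: ŷ = 11 + 1.2·80 = 107; r = 104.3 − 107 = -2.7
T=95: ŷ = 11 + 1.2·95 = 125; r = 126.9 − 125 = 1.9
T=105: ŷ = 11 + 1.2·105 = 137; r = 137.3 − 137 = 0.3

2.8, -2.2, -0.1, -2.7, 1.9, 0.3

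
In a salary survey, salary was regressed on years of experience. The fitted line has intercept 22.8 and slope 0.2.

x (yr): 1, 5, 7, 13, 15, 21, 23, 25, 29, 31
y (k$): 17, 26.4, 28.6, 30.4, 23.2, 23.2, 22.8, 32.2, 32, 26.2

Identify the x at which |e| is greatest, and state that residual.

x = 1, e = -6

x=1: ŷ = 22.8 + 0.2·1 = 23; e = 17 − 23 = -6
x=5: ŷ = 22.8 + 0.2·5 = 23.8; e = 26.4 − 23.8 = 2.6
x=7: ŷ = 22.8 + 0.2·7 = 24.2; e = 28.6 − 24.2 = 4.4
x=13: ŷ = 22.8 + 0.2·13 = 25.4; e = 30.4 − 25.4 = 5
x=15: ŷ = 22.8 + 0.2·15 = 25.8; e = 23.2 − 25.8 = -2.6
x=21: ŷ = 22.8 + 0.2·21 = 27; e = 23.2 − 27 = -3.8
x=23: ŷ = 22.8 + 0.2·23 = 27.4; e = 22.8 − 27.4 = -4.6
x=25: ŷ = 22.8 + 0.2·25 = 27.8; e = 32.2 − 27.8 = 4.4
x=29: ŷ = 22.8 + 0.2·29 = 28.6; e = 32 − 28.6 = 3.4
x=31: ŷ = 22.8 + 0.2·31 = 29; e = 26.2 − 29 = -2.8
Largest |e| is 6 at x = 1, residual -6.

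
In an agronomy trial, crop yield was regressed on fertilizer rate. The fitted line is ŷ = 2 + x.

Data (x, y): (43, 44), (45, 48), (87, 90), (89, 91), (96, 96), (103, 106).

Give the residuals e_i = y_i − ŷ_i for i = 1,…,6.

x=43: ŷ = 2 + 43 = 45; e = 44 − 45 = -1
x=45: ŷ = 2 + 45 = 47; e = 48 − 47 = 1
x=87: ŷ = 2 + 87 = 89; e = 90 − 89 = 1
x=89: ŷ = 2 + 89 = 91; e = 91 − 91 = 0
x=96: ŷ = 2 + 96 = 98; e = 96 − 98 = -2
x=103: ŷ = 2 + 103 = 105; e = 106 − 105 = 1

-1, 1, 1, 0, -2, 1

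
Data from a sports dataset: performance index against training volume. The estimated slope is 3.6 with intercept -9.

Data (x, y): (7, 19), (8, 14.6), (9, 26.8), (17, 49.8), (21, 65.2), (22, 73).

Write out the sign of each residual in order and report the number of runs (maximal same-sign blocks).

x=7: ŷ = -9 + 3.6·7 = 16.2; r = 19 − 16.2 = 2.8
x=8: ŷ = -9 + 3.6·8 = 19.8; r = 14.6 − 19.8 = -5.2
x=9: ŷ = -9 + 3.6·9 = 23.4; r = 26.8 − 23.4 = 3.4
x=17: ŷ = -9 + 3.6·17 = 52.2; r = 49.8 − 52.2 = -2.4
x=21: ŷ = -9 + 3.6·21 = 66.6; r = 65.2 − 66.6 = -1.4
x=22: ŷ = -9 + 3.6·22 = 70.2; r = 73 − 70.2 = 2.8
Signs: + − + − − +
Runs: +×1, −×1, +×1, −×2, +×1 → 5

5 runs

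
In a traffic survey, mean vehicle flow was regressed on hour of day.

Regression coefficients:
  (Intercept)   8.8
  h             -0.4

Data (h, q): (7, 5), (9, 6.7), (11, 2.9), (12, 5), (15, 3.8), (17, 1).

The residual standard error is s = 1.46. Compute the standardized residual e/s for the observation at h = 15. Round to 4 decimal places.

q̂ = 8.8 − 0.4·15 = 2.8
e = 3.8 − 2.8 = 1
e/s = 1 / 1.46 = 0.6849

0.6849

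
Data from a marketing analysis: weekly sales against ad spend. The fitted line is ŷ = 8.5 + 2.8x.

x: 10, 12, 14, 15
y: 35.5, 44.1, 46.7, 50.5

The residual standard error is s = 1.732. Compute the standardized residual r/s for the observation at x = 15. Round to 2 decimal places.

ŷ = 8.5 + 2.8·15 = 50.5
r = 50.5 − 50.5 = 0
r/s = 0 / 1.732 = 0.00

0.00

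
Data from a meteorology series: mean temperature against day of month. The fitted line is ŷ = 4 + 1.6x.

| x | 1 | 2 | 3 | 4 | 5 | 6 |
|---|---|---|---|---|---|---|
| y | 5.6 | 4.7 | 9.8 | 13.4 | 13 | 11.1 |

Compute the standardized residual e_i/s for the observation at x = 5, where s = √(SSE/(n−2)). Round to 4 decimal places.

0.4126

x=1: ŷ = 4 + 1.6·1 = 5.6; e = 5.6 − 5.6 = 0
x=2: ŷ = 4 + 1.6·2 = 7.2; e = 4.7 − 7.2 = -2.5
x=3: ŷ = 4 + 1.6·3 = 8.8; e = 9.8 − 8.8 = 1
x=4: ŷ = 4 + 1.6·4 = 10.4; e = 13.4 − 10.4 = 3
x=5: ŷ = 4 + 1.6·5 = 12; e = 13 − 12 = 1
x=6: ŷ = 4 + 1.6·6 = 13.6; e = 11.1 − 13.6 = -2.5
SSE = 0 + 6.25 + 1 + 9 + 1 + 6.25 = 23.5
s = √(23.5/4) = 2.42384
e/s = 1 / 2.42384 = 0.4126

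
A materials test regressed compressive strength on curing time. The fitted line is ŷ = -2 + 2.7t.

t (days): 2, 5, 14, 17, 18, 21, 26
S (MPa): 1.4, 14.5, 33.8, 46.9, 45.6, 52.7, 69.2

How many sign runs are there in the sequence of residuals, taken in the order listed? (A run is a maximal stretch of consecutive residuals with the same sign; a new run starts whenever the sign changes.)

6 runs

t=2: ŷ = -2 + 2.7·2 = 3.4; r = 1.4 − 3.4 = -2
t=5: ŷ = -2 + 2.7·5 = 11.5; r = 14.5 − 11.5 = 3
t=14: ŷ = -2 + 2.7·14 = 35.8; r = 33.8 − 35.8 = -2
t=17: ŷ = -2 + 2.7·17 = 43.9; r = 46.9 − 43.9 = 3
t=18: ŷ = -2 + 2.7·18 = 46.6; r = 45.6 − 46.6 = -1
t=21: ŷ = -2 + 2.7·21 = 54.7; r = 52.7 − 54.7 = -2
t=26: ŷ = -2 + 2.7·26 = 68.2; r = 69.2 − 68.2 = 1
Signs: − + − + − − +
Runs: −×1, +×1, −×1, +×1, −×2, +×1 → 6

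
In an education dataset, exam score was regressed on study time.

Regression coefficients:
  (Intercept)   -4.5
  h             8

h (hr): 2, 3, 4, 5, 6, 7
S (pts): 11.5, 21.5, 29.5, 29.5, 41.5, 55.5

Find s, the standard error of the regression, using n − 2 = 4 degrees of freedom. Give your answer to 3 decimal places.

s = 4.000

h=2: Ŝ = -4.5 + 8·2 = 11.5; r = 11.5 − 11.5 = 0
h=3: Ŝ = -4.5 + 8·3 = 19.5; r = 21.5 − 19.5 = 2
h=4: Ŝ = -4.5 + 8·4 = 27.5; r = 29.5 − 27.5 = 2
h=5: Ŝ = -4.5 + 8·5 = 35.5; r = 29.5 − 35.5 = -6
h=6: Ŝ = -4.5 + 8·6 = 43.5; r = 41.5 − 43.5 = -2
h=7: Ŝ = -4.5 + 8·7 = 51.5; r = 55.5 − 51.5 = 4
SSE = 0 + 4 + 4 + 36 + 4 + 16 = 64
s = √(64/4) = √16 ≈ 4.000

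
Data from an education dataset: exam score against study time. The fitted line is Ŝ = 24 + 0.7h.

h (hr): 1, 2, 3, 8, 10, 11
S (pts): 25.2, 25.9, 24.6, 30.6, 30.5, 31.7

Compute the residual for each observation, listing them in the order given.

0.5, 0.5, -1.5, 1, -0.5, 0

h=1: Ŝ = 24 + 0.7·1 = 24.7; e = 25.2 − 24.7 = 0.5
h=2: Ŝ = 24 + 0.7·2 = 25.4; e = 25.9 − 25.4 = 0.5
h=3: Ŝ = 24 + 0.7·3 = 26.1; e = 24.6 − 26.1 = -1.5
h=8: Ŝ = 24 + 0.7·8 = 29.6; e = 30.6 − 29.6 = 1
h=10: Ŝ = 24 + 0.7·10 = 31; e = 30.5 − 31 = -0.5
h=11: Ŝ = 24 + 0.7·11 = 31.7; e = 31.7 − 31.7 = 0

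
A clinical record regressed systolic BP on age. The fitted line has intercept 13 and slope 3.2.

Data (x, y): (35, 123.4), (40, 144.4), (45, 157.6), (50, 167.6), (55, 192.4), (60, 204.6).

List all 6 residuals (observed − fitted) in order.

-1.6, 3.4, 0.6, -5.4, 3.4, -0.4

x=35: ŷ = 13 + 3.2·35 = 125; e = 123.4 − 125 = -1.6
x=40: ŷ = 13 + 3.2·40 = 141; e = 144.4 − 141 = 3.4
x=45: ŷ = 13 + 3.2·45 = 157; e = 157.6 − 157 = 0.6
x=50: ŷ = 13 + 3.2·50 = 173; e = 167.6 − 173 = -5.4
x=55: ŷ = 13 + 3.2·55 = 189; e = 192.4 − 189 = 3.4
x=60: ŷ = 13 + 3.2·60 = 205; e = 204.6 − 205 = -0.4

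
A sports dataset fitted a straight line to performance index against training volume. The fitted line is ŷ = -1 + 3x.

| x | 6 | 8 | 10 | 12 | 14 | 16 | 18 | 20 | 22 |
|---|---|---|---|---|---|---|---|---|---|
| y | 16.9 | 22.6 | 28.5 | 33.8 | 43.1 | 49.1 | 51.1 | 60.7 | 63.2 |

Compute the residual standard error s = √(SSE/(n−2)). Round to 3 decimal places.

x=6: ŷ = -1 + 3·6 = 17; e = 16.9 − 17 = -0.1
x=8: ŷ = -1 + 3·8 = 23; e = 22.6 − 23 = -0.4
x=10: ŷ = -1 + 3·10 = 29; e = 28.5 − 29 = -0.5
x=12: ŷ = -1 + 3·12 = 35; e = 33.8 − 35 = -1.2
x=14: ŷ = -1 + 3·14 = 41; e = 43.1 − 41 = 2.1
x=16: ŷ = -1 + 3·16 = 47; e = 49.1 − 47 = 2.1
x=18: ŷ = -1 + 3·18 = 53; e = 51.1 − 53 = -1.9
x=20: ŷ = -1 + 3·20 = 59; e = 60.7 − 59 = 1.7
x=22: ŷ = -1 + 3·22 = 65; e = 63.2 − 65 = -1.8
SSE = 0.01 + 0.16 + 0.25 + 1.44 + 4.41 + 4.41 + 3.61 + 2.89 + 3.24 = 20.42
s = √(20.42/7) = √2.91714 ≈ 1.708

s = 1.708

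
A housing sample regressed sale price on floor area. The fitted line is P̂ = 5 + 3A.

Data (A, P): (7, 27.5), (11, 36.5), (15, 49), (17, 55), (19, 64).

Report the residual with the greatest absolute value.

r = 2

A=7: P̂ = 5 + 3·7 = 26; r = 27.5 − 26 = 1.5
A=11: P̂ = 5 + 3·11 = 38; r = 36.5 − 38 = -1.5
A=15: P̂ = 5 + 3·15 = 50; r = 49 − 50 = -1
A=17: P̂ = 5 + 3·17 = 56; r = 55 − 56 = -1
A=19: P̂ = 5 + 3·19 = 62; r = 64 − 62 = 2
Largest |r| is 2 at A = 19, residual 2.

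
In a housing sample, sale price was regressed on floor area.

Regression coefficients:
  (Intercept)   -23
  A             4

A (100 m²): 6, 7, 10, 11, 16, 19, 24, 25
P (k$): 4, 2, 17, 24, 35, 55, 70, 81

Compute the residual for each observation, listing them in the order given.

A=6: P̂ = -23 + 4·6 = 1; e = 4 − 1 = 3
A=7: P̂ = -23 + 4·7 = 5; e = 2 − 5 = -3
A=10: P̂ = -23 + 4·10 = 17; e = 17 − 17 = 0
A=11: P̂ = -23 + 4·11 = 21; e = 24 − 21 = 3
A=16: P̂ = -23 + 4·16 = 41; e = 35 − 41 = -6
A=19: P̂ = -23 + 4·19 = 53; e = 55 − 53 = 2
A=24: P̂ = -23 + 4·24 = 73; e = 70 − 73 = -3
A=25: P̂ = -23 + 4·25 = 77; e = 81 − 77 = 4

3, -3, 0, 3, -6, 2, -3, 4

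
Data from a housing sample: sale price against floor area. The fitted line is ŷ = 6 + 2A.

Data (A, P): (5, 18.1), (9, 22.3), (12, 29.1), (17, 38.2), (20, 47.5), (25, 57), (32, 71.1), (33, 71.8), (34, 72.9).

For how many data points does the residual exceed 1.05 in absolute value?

A=5: ŷ = 6 + 2·5 = 16; e = 18.1 − 16 = 2.1
A=9: ŷ = 6 + 2·9 = 24; e = 22.3 − 24 = -1.7
A=12: ŷ = 6 + 2·12 = 30; e = 29.1 − 30 = -0.9
A=17: ŷ = 6 + 2·17 = 40; e = 38.2 − 40 = -1.8
A=20: ŷ = 6 + 2·20 = 46; e = 47.5 − 46 = 1.5
A=25: ŷ = 6 + 2·25 = 56; e = 57 − 56 = 1
A=32: ŷ = 6 + 2·32 = 70; e = 71.1 − 70 = 1.1
A=33: ŷ = 6 + 2·33 = 72; e = 71.8 − 72 = -0.2
A=34: ŷ = 6 + 2·34 = 74; e = 72.9 − 74 = -1.1
|e| > 1.05: A=5 (|e|=2.1), A=9 (|e|=1.7), A=17 (|e|=1.8), A=20 (|e|=1.5), A=32 (|e|=1.1), A=34 (|e|=1.1) → 6

6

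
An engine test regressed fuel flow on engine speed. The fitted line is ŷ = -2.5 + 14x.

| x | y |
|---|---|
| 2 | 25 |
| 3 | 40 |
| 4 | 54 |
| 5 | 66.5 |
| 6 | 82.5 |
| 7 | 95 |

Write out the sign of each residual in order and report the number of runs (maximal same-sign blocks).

x=2: ŷ = -2.5 + 14·2 = 25.5; r = 25 − 25.5 = -0.5
x=3: ŷ = -2.5 + 14·3 = 39.5; r = 40 − 39.5 = 0.5
x=4: ŷ = -2.5 + 14·4 = 53.5; r = 54 − 53.5 = 0.5
x=5: ŷ = -2.5 + 14·5 = 67.5; r = 66.5 − 67.5 = -1
x=6: ŷ = -2.5 + 14·6 = 81.5; r = 82.5 − 81.5 = 1
x=7: ŷ = -2.5 + 14·7 = 95.5; r = 95 − 95.5 = -0.5
Signs: − + + − + −
Runs: −×1, +×2, −×1, +×1, −×1 → 5

5 runs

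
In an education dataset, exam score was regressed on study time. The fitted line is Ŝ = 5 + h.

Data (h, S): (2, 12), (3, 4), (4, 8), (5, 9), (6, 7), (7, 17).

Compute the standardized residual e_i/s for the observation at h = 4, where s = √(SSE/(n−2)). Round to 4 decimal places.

h=2: Ŝ = 5 + 2 = 7; e = 12 − 7 = 5
h=3: Ŝ = 5 + 3 = 8; e = 4 − 8 = -4
h=4: Ŝ = 5 + 4 = 9; e = 8 − 9 = -1
h=5: Ŝ = 5 + 5 = 10; e = 9 − 10 = -1
h=6: Ŝ = 5 + 6 = 11; e = 7 − 11 = -4
h=7: Ŝ = 5 + 7 = 12; e = 17 − 12 = 5
SSE = 25 + 16 + 1 + 1 + 16 + 25 = 84
s = √(84/4) = 4.58258
e/s = -1 / 4.58258 = -0.2182

-0.2182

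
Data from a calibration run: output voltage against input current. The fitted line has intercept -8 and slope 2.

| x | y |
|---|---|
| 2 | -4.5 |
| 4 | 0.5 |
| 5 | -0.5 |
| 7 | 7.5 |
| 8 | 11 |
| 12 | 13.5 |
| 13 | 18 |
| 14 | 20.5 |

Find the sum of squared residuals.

x=2: ŷ = -8 + 2·2 = -4; r = -4.5 − (-4) = -0.5
x=4: ŷ = -8 + 2·4 = 0; r = 0.5 − 0 = 0.5
x=5: ŷ = -8 + 2·5 = 2; r = -0.5 − 2 = -2.5
x=7: ŷ = -8 + 2·7 = 6; r = 7.5 − 6 = 1.5
x=8: ŷ = -8 + 2·8 = 8; r = 11 − 8 = 3
x=12: ŷ = -8 + 2·12 = 16; r = 13.5 − 16 = -2.5
x=13: ŷ = -8 + 2·13 = 18; r = 18 − 18 = 0
x=14: ŷ = -8 + 2·14 = 20; r = 20.5 − 20 = 0.5
SSE = 0.25 + 0.25 + 6.25 + 2.25 + 9 + 6.25 + 0 + 0.25 = 24.5

SSE = 24.5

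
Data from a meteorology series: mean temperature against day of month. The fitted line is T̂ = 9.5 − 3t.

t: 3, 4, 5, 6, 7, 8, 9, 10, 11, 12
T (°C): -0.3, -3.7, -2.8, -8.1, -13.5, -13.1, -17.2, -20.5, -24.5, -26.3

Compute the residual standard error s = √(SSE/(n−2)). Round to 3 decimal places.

s = 1.441

t=3: T̂ = 9.5 − 3·3 = 0.5; r = -0.3 − 0.5 = -0.8
t=4: T̂ = 9.5 − 3·4 = -2.5; r = -3.7 − (-2.5) = -1.2
t=5: T̂ = 9.5 − 3·5 = -5.5; r = -2.8 − (-5.5) = 2.7
t=6: T̂ = 9.5 − 3·6 = -8.5; r = -8.1 − (-8.5) = 0.4
t=7: T̂ = 9.5 − 3·7 = -11.5; r = -13.5 − (-11.5) = -2
t=8: T̂ = 9.5 − 3·8 = -14.5; r = -13.1 − (-14.5) = 1.4
t=9: T̂ = 9.5 − 3·9 = -17.5; r = -17.2 − (-17.5) = 0.3
t=10: T̂ = 9.5 − 3·10 = -20.5; r = -20.5 − (-20.5) = 0
t=11: T̂ = 9.5 − 3·11 = -23.5; r = -24.5 − (-23.5) = -1
t=12: T̂ = 9.5 − 3·12 = -26.5; r = -26.3 − (-26.5) = 0.2
SSE = 0.64 + 1.44 + 7.29 + 0.16 + 4 + 1.96 + 0.09 + 0 + 1 + 0.04 = 16.62
s = √(16.62/8) = √2.0775 ≈ 1.441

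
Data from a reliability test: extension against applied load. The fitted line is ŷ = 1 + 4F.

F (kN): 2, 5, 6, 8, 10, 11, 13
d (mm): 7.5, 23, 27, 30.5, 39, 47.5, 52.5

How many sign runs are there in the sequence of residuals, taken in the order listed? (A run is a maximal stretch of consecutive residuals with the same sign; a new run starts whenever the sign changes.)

5 runs

F=2: ŷ = 1 + 4·2 = 9; r = 7.5 − 9 = -1.5
F=5: ŷ = 1 + 4·5 = 21; r = 23 − 21 = 2
F=6: ŷ = 1 + 4·6 = 25; r = 27 − 25 = 2
F=8: ŷ = 1 + 4·8 = 33; r = 30.5 − 33 = -2.5
F=10: ŷ = 1 + 4·10 = 41; r = 39 − 41 = -2
F=11: ŷ = 1 + 4·11 = 45; r = 47.5 − 45 = 2.5
F=13: ŷ = 1 + 4·13 = 53; r = 52.5 − 53 = -0.5
Signs: − + + − − + −
Runs: −×1, +×2, −×2, +×1, −×1 → 5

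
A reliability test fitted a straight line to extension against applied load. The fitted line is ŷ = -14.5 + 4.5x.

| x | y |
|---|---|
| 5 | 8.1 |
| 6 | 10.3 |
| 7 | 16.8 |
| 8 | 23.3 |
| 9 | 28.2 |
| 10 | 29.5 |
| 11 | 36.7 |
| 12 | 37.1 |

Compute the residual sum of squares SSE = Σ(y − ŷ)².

x=5: ŷ = -14.5 + 4.5·5 = 8; r = 8.1 − 8 = 0.1
x=6: ŷ = -14.5 + 4.5·6 = 12.5; r = 10.3 − 12.5 = -2.2
x=7: ŷ = -14.5 + 4.5·7 = 17; r = 16.8 − 17 = -0.2
x=8: ŷ = -14.5 + 4.5·8 = 21.5; r = 23.3 − 21.5 = 1.8
x=9: ŷ = -14.5 + 4.5·9 = 26; r = 28.2 − 26 = 2.2
x=10: ŷ = -14.5 + 4.5·10 = 30.5; r = 29.5 − 30.5 = -1
x=11: ŷ = -14.5 + 4.5·11 = 35; r = 36.7 − 35 = 1.7
x=12: ŷ = -14.5 + 4.5·12 = 39.5; r = 37.1 − 39.5 = -2.4
SSE = 0.01 + 4.84 + 0.04 + 3.24 + 4.84 + 1 + 2.89 + 5.76 = 22.62

SSE = 22.62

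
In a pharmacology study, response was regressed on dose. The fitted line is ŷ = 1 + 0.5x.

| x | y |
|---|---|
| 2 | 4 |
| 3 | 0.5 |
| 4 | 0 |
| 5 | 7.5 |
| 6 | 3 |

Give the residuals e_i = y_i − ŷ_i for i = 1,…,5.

x=2: ŷ = 1 + 0.5·2 = 2; e = 4 − 2 = 2
x=3: ŷ = 1 + 0.5·3 = 2.5; e = 0.5 − 2.5 = -2
x=4: ŷ = 1 + 0.5·4 = 3; e = 0 − 3 = -3
x=5: ŷ = 1 + 0.5·5 = 3.5; e = 7.5 − 3.5 = 4
x=6: ŷ = 1 + 0.5·6 = 4; e = 3 − 4 = -1

2, -2, -3, 4, -1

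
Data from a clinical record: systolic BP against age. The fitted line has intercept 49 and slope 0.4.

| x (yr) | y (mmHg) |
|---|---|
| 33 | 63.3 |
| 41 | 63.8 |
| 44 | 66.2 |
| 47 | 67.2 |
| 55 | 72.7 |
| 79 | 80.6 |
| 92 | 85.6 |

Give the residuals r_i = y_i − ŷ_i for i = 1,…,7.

x=33: ŷ = 49 + 0.4·33 = 62.2; r = 63.3 − 62.2 = 1.1
x=41: ŷ = 49 + 0.4·41 = 65.4; r = 63.8 − 65.4 = -1.6
x=44: ŷ = 49 + 0.4·44 = 66.6; r = 66.2 − 66.6 = -0.4
x=47: ŷ = 49 + 0.4·47 = 67.8; r = 67.2 − 67.8 = -0.6
x=55: ŷ = 49 + 0.4·55 = 71; r = 72.7 − 71 = 1.7
x=79: ŷ = 49 + 0.4·79 = 80.6; r = 80.6 − 80.6 = 0
x=92: ŷ = 49 + 0.4·92 = 85.8; r = 85.6 − 85.8 = -0.2

1.1, -1.6, -0.4, -0.6, 1.7, 0, -0.2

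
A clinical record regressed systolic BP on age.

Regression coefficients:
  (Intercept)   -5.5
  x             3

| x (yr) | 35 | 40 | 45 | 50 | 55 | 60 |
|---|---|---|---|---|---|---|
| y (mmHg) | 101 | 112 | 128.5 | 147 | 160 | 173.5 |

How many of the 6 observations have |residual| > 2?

x=35: ŷ = -5.5 + 3·35 = 99.5; r = 101 − 99.5 = 1.5
x=40: ŷ = -5.5 + 3·40 = 114.5; r = 112 − 114.5 = -2.5
x=45: ŷ = -5.5 + 3·45 = 129.5; r = 128.5 − 129.5 = -1
x=50: ŷ = -5.5 + 3·50 = 144.5; r = 147 − 144.5 = 2.5
x=55: ŷ = -5.5 + 3·55 = 159.5; r = 160 − 159.5 = 0.5
x=60: ŷ = -5.5 + 3·60 = 174.5; r = 173.5 − 174.5 = -1
|r| > 2: x=40 (|r|=2.5), x=50 (|r|=2.5) → 2

2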